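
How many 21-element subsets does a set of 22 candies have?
C(22,21) = 22!/(21!×1!) = 22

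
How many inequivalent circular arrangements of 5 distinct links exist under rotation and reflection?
(5-1)!/2 = 24/2 = 12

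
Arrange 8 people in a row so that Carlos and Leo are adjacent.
Treat as block: (8-1)! × 2! = 5040 × 2 = 10080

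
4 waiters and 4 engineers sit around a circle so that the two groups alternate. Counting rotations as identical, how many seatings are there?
Fix one of the waiters: (4-1)! ways for the remaining waiters, × 4! ways for the engineers = 6 × 24 = 144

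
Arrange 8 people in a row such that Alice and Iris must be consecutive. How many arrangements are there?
Treat the 2 as one block: (8-2+1)! × 2! = 5040 × 2 = 10080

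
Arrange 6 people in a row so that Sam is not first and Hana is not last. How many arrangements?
By inclusion-exclusion: 6! - 2×(6-1)! + (6-2)! = 720 - 240 + 24 = 504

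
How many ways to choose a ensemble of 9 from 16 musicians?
C(16,9) = 16!/(9!×7!) = 11440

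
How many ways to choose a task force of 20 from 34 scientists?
C(34,20) = 34!/(20!×14!) = 1391975640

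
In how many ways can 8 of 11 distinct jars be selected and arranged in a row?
P(11,8) = 11!/(11-8)! = 6652800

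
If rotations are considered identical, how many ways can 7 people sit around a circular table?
Circular: fix one position, arrange the rest. (7-1)! = 720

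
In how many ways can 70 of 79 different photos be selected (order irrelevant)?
C(79,70) = 79!/(70!×9!) = 205811513765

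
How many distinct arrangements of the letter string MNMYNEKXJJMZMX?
14! / (2! × 1! × 4! × 2! × 1! × 1! × 2! × 1!) = 454053600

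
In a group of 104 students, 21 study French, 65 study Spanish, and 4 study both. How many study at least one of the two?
|A∪B| = |A| + |B| - |A∩B| = 21 + 65 - 4 = 82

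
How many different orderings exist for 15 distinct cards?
15! = 1307674368000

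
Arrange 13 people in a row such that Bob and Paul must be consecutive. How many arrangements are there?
Treat the 2 as one block: (13-2+1)! × 2! = 479001600 × 2 = 958003200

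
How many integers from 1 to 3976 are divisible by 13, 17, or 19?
⌊3976/13⌋+⌊3976/17⌋+⌊3976/19⌋ - ⌊3976/221⌋-⌊3976/247⌋-⌊3976/323⌋ + ⌊3976/4199⌋ = 305+233+209 - 17-16-12 + 0 = 702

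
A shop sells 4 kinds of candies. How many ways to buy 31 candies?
C(31+4-1, 4-1) = C(34, 3) = 5984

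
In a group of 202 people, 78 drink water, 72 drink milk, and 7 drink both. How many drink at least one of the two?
|A∪B| = |A| + |B| - |A∩B| = 78 + 72 - 7 = 143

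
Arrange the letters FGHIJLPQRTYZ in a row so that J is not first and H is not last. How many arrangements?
By inclusion-exclusion: 12! - 2×(12-1)! + (12-2)! = 479001600 - 79833600 + 3628800 = 402796800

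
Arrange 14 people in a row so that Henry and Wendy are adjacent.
Treat as block: (14-1)! × 2! = 6227020800 × 2 = 12454041600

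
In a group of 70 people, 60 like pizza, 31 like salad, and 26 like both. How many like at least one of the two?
|A∪B| = |A| + |B| - |A∩B| = 60 + 31 - 26 = 65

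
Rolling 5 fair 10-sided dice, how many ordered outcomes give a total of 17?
Coefficient of x^17 in (x + x² + ... + x^10)^5. By inclusion-exclusion on dice exceeding 10: Σ_j (-1)^j C(5,j)·C(17-1-10j, 4) = C(5,0)·C(16,4) - C(5,1)·C(6,4) = 1·1820 - 5·15 = 1745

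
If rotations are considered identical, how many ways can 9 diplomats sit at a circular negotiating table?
Circular: fix one position, arrange the rest. (9-1)! = 40320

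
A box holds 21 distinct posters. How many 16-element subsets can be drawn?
C(21,16) = 21!/(16!×5!) = 20349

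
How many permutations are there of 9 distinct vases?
9! = 362880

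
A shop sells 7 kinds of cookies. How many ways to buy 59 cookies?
C(59+7-1, 7-1) = C(65, 6) = 82598880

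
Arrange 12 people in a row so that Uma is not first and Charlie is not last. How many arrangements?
By inclusion-exclusion: 12! - 2×(12-1)! + (12-2)! = 479001600 - 79833600 + 3628800 = 402796800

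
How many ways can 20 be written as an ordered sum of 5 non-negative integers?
C(20+5-1, 5-1) = C(24, 4) = 10626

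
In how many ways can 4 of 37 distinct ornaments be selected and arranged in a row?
P(37,4) = 37!/(37-4)! = 1585080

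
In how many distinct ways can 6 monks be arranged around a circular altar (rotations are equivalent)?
Circular: fix one position, arrange the rest. (6-1)! = 120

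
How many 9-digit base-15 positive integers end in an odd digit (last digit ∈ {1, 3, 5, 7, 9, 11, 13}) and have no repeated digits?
Last∈{1,3,5,7,9,11,13}. Last=0: 0. Last nonzero: 7×13×P(13,7) = 787026240. Total = 787026240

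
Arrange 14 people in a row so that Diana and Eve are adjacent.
Treat as block: (14-1)! × 2! = 6227020800 × 2 = 12454041600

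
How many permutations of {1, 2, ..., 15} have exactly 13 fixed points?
Choose the 13 fixed points C(15,13) = 105, derange the rest: !2 = Σ_{j=0}^{2} (-1)^j·2!/j! = 2 - 2 + 1 = 1. Product = 105 × 1 = 105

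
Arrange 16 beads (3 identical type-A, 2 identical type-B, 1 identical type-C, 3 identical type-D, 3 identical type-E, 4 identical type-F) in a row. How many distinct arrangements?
16! / (3! × 2! × 1! × 3! × 3! × 4!) = 2018016000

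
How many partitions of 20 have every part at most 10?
Let r_j(i) = number of partitions of i into parts ≤ j, for i = 0..20. r_1(i) = 1 for all i; r_j(i) = r_{j-1}(i) + r_j(i-j). Rows j = 2..10: ≤2: 1 1 2 2 3 3 4 4 5 5 6 6 7 7 8 8 9 9 10 10 11; ≤3: 1 1 2 3 4 5 7 8 10 12 14 16 19 21 24 27 30 33 37 40 44; ≤4: 1 1 2 3 5 6 9 11 15 18 23 27 34 39 47 54 64 72 84 94 108; ≤5: 1 1 2 3 5 7 10 13 18 23 30 37 47 57 70 84 101 119 141 164 192; ≤6: 1 1 2 3 5 7 11 14 20 26 35 44 58 71 90 110 136 163 199 235 282; ≤7: 1 1 2 3 5 7 11 15 21 28 38 49 65 82 105 131 164 201 248 300 364; ≤8: 1 1 2 3 5 7 11 15 22 29 40 52 70 89 116 146 186 230 288 352 434; ≤9: 1 1 2 3 5 7 11 15 22 30 41 54 73 94 123 157 201 252 318 393 488; ≤10: 1 1 2 3 5 7 11 15 22 30 42 55 75 97 128 164 212 267 340 423 530. r_10(20) = 530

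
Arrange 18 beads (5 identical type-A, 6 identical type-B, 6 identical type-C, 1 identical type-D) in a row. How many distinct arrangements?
18! / (5! × 6! × 6! × 1!) = 102918816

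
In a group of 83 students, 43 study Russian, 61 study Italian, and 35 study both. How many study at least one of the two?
|A∪B| = |A| + |B| - |A∩B| = 43 + 61 - 35 = 69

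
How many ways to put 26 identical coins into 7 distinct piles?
C(26+7-1, 7-1) = C(32, 6) = 906192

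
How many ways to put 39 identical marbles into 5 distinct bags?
C(39+5-1, 5-1) = C(43, 4) = 123410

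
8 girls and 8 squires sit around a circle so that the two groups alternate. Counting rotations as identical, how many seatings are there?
Fix one of the girls: (8-1)! ways for the remaining girls, × 8! ways for the squires = 5040 × 40320 = 203212800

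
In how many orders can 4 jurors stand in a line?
4! = 24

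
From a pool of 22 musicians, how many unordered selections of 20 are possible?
C(22,20) = 22!/(20!×2!) = 231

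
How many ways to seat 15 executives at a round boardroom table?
Circular: fix one position, arrange the rest. (15-1)! = 87178291200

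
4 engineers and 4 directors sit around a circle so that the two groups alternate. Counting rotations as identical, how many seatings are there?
Fix one of the engineers: (4-1)! ways for the remaining engineers, × 4! ways for the directors = 6 × 24 = 144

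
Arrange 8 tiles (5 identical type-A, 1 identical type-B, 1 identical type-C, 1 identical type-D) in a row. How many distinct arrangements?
8! / (5! × 1! × 1! × 1!) = 336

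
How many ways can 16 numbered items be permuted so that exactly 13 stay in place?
Choose the 13 fixed points C(16,13) = 560, derange the rest: !3 = Σ_{j=0}^{3} (-1)^j·3!/j! = 6 - 6 + 3 - 1 = 2. Product = 560 × 2 = 1120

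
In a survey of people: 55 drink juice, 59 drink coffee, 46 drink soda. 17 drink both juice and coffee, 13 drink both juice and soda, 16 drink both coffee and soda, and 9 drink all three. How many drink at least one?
|A∪B∪C| = 55+59+46-17-13-16+9 = 123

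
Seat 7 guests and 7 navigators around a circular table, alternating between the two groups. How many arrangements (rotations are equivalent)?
Fix one of the guests: (7-1)! ways for the remaining guests, × 7! ways for the navigators = 720 × 5040 = 3628800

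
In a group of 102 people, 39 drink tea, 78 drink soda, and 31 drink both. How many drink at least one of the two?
|A∪B| = |A| + |B| - |A∩B| = 39 + 78 - 31 = 86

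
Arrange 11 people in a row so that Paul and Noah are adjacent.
Treat as block: (11-1)! × 2! = 3628800 × 2 = 7257600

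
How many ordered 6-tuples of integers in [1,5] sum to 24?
Coefficient of x^24 in (x + x² + ... + x^5)^6. By inclusion-exclusion on dice exceeding 5: Σ_j (-1)^j C(6,j)·C(24-1-5j, 5) = C(6,0)·C(23,5) - C(6,1)·C(18,5) + C(6,2)·C(13,5) - C(6,3)·C(8,5) = 1·33649 - 6·8568 + 15·1287 - 20·56 = 426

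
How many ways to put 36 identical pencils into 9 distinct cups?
C(36+9-1, 9-1) = C(44, 8) = 177232627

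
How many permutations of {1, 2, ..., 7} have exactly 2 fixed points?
Choose the 2 fixed points C(7,2) = 21, derange the rest: !5 = Σ_{j=0}^{5} (-1)^j·5!/j! = 120 - 120 + 60 - 20 + 5 - 1 = 44. Product = 21 × 44 = 924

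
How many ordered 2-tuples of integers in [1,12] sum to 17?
Coefficient of x^17 in (x + x² + ... + x^12)^2. By inclusion-exclusion on dice exceeding 12: Σ_j (-1)^j C(2,j)·C(17-1-12j, 1) = C(2,0)·C(16,1) - C(2,1)·C(4,1) = 1·16 - 2·4 = 8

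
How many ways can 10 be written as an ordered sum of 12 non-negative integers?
C(10+12-1, 12-1) = C(21, 11) = 352716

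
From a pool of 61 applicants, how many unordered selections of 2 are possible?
C(61,2) = 61!/(2!×59!) = 1830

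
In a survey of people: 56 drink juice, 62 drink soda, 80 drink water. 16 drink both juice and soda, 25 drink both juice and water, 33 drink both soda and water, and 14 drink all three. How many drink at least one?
|A∪B∪C| = 56+62+80-16-25-33+14 = 138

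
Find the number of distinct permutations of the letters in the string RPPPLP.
6! / (4! × 1! × 1!) = 30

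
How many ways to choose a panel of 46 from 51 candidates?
C(51,46) = 51!/(46!×5!) = 2349060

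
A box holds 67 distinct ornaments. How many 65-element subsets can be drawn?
C(67,65) = 67!/(65!×2!) = 2211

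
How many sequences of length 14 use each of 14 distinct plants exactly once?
14! = 87178291200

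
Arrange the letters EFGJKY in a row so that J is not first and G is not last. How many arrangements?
By inclusion-exclusion: 6! - 2×(6-1)! + (6-2)! = 720 - 240 + 24 = 504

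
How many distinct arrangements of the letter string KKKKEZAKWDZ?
11! / (1! × 2! × 1! × 5! × 1! × 1!) = 166320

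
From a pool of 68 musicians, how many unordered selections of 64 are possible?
C(68,64) = 68!/(64!×4!) = 814385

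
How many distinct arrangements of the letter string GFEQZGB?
7! / (1! × 1! × 2! × 1! × 1! × 1!) = 2520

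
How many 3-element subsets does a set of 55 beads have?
C(55,3) = 55!/(3!×52!) = 26235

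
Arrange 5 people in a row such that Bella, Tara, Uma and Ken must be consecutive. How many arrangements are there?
Treat the 4 as one block: (5-4+1)! × 4! = 2 × 24 = 48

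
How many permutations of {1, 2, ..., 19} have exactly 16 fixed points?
Choose the 16 fixed points C(19,16) = 969, derange the rest: !3 = Σ_{j=0}^{3} (-1)^j·3!/j! = 6 - 6 + 3 - 1 = 2. Product = 969 × 2 = 1938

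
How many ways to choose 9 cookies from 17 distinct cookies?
C(17,9) = 17!/(9!×8!) = 24310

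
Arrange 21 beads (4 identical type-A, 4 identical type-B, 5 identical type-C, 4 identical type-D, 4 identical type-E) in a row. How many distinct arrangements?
21! / (4! × 4! × 5! × 4! × 4!) = 1283268987000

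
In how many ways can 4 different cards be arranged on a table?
4! = 24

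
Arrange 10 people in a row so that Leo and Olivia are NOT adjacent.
Total - adjacent = 10! - (10-1)!×2 = 3628800 - 725760 = 2903040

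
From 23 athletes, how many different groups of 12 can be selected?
C(23,12) = 23!/(12!×11!) = 1352078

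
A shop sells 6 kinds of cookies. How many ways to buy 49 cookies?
C(49+6-1, 6-1) = C(54, 5) = 3162510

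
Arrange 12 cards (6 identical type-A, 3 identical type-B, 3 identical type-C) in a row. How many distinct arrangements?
12! / (6! × 3! × 3!) = 18480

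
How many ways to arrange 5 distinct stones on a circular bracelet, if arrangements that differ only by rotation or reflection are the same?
(5-1)!/2 = 24/2 = 12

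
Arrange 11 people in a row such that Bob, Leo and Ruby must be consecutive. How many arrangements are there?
Treat the 3 as one block: (11-3+1)! × 3! = 362880 × 6 = 2177280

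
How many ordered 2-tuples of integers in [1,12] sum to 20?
Coefficient of x^20 in (x + x² + ... + x^12)^2. By inclusion-exclusion on dice exceeding 12: Σ_j (-1)^j C(2,j)·C(20-1-12j, 1) = C(2,0)·C(19,1) - C(2,1)·C(7,1) = 1·19 - 2·7 = 5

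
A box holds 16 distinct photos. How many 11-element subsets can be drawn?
C(16,11) = 16!/(11!×5!) = 4368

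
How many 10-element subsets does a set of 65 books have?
C(65,10) = 65!/(10!×55!) = 179013799328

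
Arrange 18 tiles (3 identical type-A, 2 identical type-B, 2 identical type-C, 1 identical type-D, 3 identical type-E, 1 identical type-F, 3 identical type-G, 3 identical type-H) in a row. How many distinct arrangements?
18! / (3! × 2! × 2! × 1! × 3! × 1! × 3! × 3!) = 1235025792000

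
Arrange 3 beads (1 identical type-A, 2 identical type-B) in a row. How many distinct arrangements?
3! / (1! × 2!) = 3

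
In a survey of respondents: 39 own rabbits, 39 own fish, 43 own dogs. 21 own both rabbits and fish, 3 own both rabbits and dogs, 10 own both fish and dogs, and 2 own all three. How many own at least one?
|A∪B∪C| = 39+39+43-21-3-10+2 = 89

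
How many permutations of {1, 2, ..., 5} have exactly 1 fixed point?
Choose the 1 fixed point C(5,1) = 5, derange the rest: !4 = Σ_{j=0}^{4} (-1)^j·4!/j! = 24 - 24 + 12 - 4 + 1 = 9. Product = 5 × 9 = 45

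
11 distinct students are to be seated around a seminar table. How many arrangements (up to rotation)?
Circular: fix one position, arrange the rest. (11-1)! = 3628800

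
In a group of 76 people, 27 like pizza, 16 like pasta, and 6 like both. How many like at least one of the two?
|A∪B| = |A| + |B| - |A∩B| = 27 + 16 - 6 = 37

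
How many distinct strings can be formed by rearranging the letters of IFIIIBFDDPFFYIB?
15! / (2! × 5! × 1! × 4! × 1! × 2!) = 113513400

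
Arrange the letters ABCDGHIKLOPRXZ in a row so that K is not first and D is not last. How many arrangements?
By inclusion-exclusion: 14! - 2×(14-1)! + (14-2)! = 87178291200 - 12454041600 + 479001600 = 75203251200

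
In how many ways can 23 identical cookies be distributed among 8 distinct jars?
C(23+8-1, 8-1) = C(30, 7) = 2035800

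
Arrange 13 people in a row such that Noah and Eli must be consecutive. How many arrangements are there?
Treat the 2 as one block: (13-2+1)! × 2! = 479001600 × 2 = 958003200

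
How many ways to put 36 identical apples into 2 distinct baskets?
C(36+2-1, 2-1) = C(37, 1) = 37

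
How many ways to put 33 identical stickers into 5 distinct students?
C(33+5-1, 5-1) = C(37, 4) = 66045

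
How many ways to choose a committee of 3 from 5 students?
C(5,3) = 5!/(3!×2!) = 10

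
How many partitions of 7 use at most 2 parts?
By conjugation, equals partitions of 7 into parts ≤ 2. Let r_j(i) = number of partitions of i into parts ≤ j, for i = 0..7. r_1(i) = 1 for all i; r_j(i) = r_{j-1}(i) + r_j(i-j). Rows j = 2..2: ≤2: 1 1 2 2 3 3 4 4. r_2(7) = 4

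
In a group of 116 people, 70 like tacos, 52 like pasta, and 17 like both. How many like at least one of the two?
|A∪B| = |A| + |B| - |A∩B| = 70 + 52 - 17 = 105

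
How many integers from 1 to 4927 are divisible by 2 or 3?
⌊4927/2⌋ + ⌊4927/3⌋ - ⌊4927/6⌋ = 2463 + 1642 - 821 = 3284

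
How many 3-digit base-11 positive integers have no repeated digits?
First digit: 10 choices (nonzero). Then descending: 10 × 10 × 9 = 900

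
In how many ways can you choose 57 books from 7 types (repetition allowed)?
C(57+7-1, 7-1) = C(63, 6) = 67945521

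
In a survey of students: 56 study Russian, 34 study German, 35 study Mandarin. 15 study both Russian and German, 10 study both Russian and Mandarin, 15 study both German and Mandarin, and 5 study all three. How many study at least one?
|A∪B∪C| = 56+34+35-15-10-15+5 = 90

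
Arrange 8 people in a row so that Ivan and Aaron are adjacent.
Treat as block: (8-1)! × 2! = 5040 × 2 = 10080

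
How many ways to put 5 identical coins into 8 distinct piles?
C(5+8-1, 8-1) = C(12, 7) = 792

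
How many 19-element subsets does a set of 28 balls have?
C(28,19) = 28!/(19!×9!) = 6906900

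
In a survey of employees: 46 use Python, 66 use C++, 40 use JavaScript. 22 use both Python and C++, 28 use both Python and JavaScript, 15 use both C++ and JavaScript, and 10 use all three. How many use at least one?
|A∪B∪C| = 46+66+40-22-28-15+10 = 97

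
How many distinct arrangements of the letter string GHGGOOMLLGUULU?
14! / (1! × 3! × 2! × 1! × 4! × 3!) = 50450400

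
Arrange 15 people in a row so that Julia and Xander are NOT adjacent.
Total - adjacent = 15! - (15-1)!×2 = 1307674368000 - 174356582400 = 1133317785600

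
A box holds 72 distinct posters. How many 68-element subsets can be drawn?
C(72,68) = 72!/(68!×4!) = 1028790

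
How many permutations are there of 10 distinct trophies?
10! = 3628800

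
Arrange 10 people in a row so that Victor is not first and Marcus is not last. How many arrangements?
By inclusion-exclusion: 10! - 2×(10-1)! + (10-2)! = 3628800 - 725760 + 40320 = 2943360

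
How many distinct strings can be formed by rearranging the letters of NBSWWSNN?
8! / (1! × 2! × 3! × 2!) = 1680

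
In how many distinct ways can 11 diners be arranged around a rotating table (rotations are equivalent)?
Circular: fix one position, arrange the rest. (11-1)! = 3628800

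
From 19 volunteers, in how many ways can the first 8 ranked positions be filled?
P(19,8) = 19!/(19-8)! = 3047466240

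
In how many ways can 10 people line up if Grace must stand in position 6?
Fix one position: (10-1)! = 362880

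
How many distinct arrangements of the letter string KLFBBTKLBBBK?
12! / (1! × 2! × 1! × 3! × 5!) = 332640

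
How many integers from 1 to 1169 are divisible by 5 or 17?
⌊1169/5⌋ + ⌊1169/17⌋ - ⌊1169/85⌋ = 233 + 68 - 13 = 288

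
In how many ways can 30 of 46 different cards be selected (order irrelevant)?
C(46,30) = 46!/(30!×16!) = 991493848554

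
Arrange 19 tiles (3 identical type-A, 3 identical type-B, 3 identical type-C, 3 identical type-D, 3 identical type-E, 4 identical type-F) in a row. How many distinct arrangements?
19! / (3! × 3! × 3! × 3! × 3! × 4!) = 651819168000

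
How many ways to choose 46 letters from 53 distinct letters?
C(53,46) = 53!/(46!×7!) = 154143080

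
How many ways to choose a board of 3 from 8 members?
C(8,3) = 8!/(3!×5!) = 56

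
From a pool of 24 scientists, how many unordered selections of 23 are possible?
C(24,23) = 24!/(23!×1!) = 24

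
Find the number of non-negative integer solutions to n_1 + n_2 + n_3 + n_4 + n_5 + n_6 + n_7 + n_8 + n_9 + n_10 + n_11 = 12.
C(12+11-1, 11-1) = C(22, 10) = 646646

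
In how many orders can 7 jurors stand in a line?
7! = 5040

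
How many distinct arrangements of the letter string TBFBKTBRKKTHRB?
14! / (1! × 4! × 3! × 3! × 2! × 1!) = 50450400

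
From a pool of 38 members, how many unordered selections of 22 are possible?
C(38,22) = 38!/(22!×16!) = 22239974430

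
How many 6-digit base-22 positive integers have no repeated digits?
First digit: 21 choices (nonzero). Then descending: 21 × 21 × 20 × 19 × 18 × 17 = 51279480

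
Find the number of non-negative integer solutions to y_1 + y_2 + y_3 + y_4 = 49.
C(49+4-1, 4-1) = C(52, 3) = 22100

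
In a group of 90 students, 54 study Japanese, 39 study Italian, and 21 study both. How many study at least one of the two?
|A∪B| = |A| + |B| - |A∩B| = 54 + 39 - 21 = 72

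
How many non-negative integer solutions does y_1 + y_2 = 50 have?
C(50+2-1, 2-1) = C(51, 1) = 51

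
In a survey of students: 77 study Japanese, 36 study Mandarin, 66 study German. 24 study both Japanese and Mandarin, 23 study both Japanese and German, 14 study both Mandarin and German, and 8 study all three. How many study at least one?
|A∪B∪C| = 77+36+66-24-23-14+8 = 126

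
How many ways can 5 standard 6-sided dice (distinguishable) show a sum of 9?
Coefficient of x^9 in (x + x² + ... + x^6)^5. By inclusion-exclusion on dice exceeding 6: Σ_j (-1)^j C(5,j)·C(9-1-6j, 4) = C(5,0)·C(8,4) = 1·70 = 70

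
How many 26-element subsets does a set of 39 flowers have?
C(39,26) = 39!/(26!×13!) = 8122425444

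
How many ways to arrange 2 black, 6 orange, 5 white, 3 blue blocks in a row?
16! / (2! × 6! × 5! × 3!) = 20180160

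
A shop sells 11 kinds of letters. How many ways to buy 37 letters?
C(37+11-1, 11-1) = C(47, 10) = 5178066751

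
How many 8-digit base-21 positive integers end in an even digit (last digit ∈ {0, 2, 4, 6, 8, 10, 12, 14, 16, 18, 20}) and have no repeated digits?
Last∈{0,2,4,6,8,10,12,14,16,18,20}. Last=0: 390700800. Last nonzero: 10×19×P(19,6) = 3711657600. Total = 4102358400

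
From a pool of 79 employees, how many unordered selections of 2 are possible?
C(79,2) = 79!/(2!×77!) = 3081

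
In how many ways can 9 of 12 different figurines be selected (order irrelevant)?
C(12,9) = 12!/(9!×3!) = 220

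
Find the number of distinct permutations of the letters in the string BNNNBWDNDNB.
11! / (2! × 3! × 1! × 5!) = 27720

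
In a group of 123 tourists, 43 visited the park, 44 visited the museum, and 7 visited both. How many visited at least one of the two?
|A∪B| = |A| + |B| - |A∩B| = 43 + 44 - 7 = 80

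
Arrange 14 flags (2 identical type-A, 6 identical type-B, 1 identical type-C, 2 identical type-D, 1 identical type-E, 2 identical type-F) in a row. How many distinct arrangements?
14! / (2! × 6! × 1! × 2! × 1! × 2!) = 15135120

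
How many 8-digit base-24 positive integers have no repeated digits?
First digit: 23 choices (nonzero). Then descending: 23 × 23 × 22 × 21 × 20 × 19 × 18 × 17 = 28418599440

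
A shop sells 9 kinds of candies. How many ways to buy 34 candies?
C(34+9-1, 9-1) = C(42, 8) = 118030185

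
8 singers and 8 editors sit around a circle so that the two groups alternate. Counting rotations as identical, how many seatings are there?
Fix one of the singers: (8-1)! ways for the remaining singers, × 8! ways for the editors = 5040 × 40320 = 203212800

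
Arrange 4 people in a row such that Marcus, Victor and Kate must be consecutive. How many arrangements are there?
Treat the 3 as one block: (4-3+1)! × 3! = 2 × 6 = 12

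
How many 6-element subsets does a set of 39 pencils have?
C(39,6) = 39!/(6!×33!) = 3262623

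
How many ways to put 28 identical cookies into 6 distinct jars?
C(28+6-1, 6-1) = C(33, 5) = 237336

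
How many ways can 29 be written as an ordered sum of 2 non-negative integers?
C(29+2-1, 2-1) = C(30, 1) = 30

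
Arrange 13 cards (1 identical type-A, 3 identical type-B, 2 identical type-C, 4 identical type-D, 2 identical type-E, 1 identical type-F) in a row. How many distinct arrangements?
13! / (1! × 3! × 2! × 4! × 2! × 1!) = 10810800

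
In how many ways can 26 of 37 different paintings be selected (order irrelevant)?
C(37,26) = 37!/(26!×11!) = 854992152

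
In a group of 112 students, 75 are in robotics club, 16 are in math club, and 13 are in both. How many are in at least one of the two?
|A∪B| = |A| + |B| - |A∩B| = 75 + 16 - 13 = 78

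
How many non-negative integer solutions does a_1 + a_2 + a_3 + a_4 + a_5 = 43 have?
C(43+5-1, 5-1) = C(47, 4) = 178365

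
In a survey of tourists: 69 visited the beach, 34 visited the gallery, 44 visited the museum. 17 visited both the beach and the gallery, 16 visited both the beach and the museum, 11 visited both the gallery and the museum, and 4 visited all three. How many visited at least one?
|A∪B∪C| = 69+34+44-17-16-11+4 = 107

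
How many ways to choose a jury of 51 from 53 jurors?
C(53,51) = 53!/(51!×2!) = 1378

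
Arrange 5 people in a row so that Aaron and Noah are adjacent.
Treat as block: (5-1)! × 2! = 24 × 2 = 48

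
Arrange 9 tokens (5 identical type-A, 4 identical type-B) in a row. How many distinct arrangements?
9! / (5! × 4!) = 126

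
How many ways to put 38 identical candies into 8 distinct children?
C(38+8-1, 8-1) = C(45, 7) = 45379620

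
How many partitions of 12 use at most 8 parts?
By conjugation, equals partitions of 12 into parts ≤ 8. Let r_j(i) = number of partitions of i into parts ≤ j, for i = 0..12. r_1(i) = 1 for all i; r_j(i) = r_{j-1}(i) + r_j(i-j). Rows j = 2..8: ≤2: 1 1 2 2 3 3 4 4 5 5 6 6 7; ≤3: 1 1 2 3 4 5 7 8 10 12 14 16 19; ≤4: 1 1 2 3 5 6 9 11 15 18 23 27 34; ≤5: 1 1 2 3 5 7 10 13 18 23 30 37 47; ≤6: 1 1 2 3 5 7 11 14 20 26 35 44 58; ≤7: 1 1 2 3 5 7 11 15 21 28 38 49 65; ≤8: 1 1 2 3 5 7 11 15 22 29 40 52 70. r_8(12) = 70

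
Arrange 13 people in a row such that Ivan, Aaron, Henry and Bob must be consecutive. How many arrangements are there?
Treat the 4 as one block: (13-4+1)! × 4! = 3628800 × 24 = 87091200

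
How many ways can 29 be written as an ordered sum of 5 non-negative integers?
C(29+5-1, 5-1) = C(33, 4) = 40920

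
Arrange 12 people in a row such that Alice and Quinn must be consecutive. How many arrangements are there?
Treat the 2 as one block: (12-2+1)! × 2! = 39916800 × 2 = 79833600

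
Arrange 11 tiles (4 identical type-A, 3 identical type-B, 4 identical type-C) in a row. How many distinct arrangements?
11! / (4! × 3! × 4!) = 11550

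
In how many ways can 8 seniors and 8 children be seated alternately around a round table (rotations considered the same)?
Fix one of the seniors: (8-1)! ways for the remaining seniors, × 8! ways for the children = 5040 × 40320 = 203212800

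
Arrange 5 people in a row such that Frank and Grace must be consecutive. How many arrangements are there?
Treat the 2 as one block: (5-2+1)! × 2! = 24 × 2 = 48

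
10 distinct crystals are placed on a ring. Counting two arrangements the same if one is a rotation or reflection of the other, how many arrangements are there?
(10-1)!/2 = 362880/2 = 181440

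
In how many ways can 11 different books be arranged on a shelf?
11! = 39916800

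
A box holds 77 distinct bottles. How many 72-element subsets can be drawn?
C(77,72) = 77!/(72!×5!) = 19757815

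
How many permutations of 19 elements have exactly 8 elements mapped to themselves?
Choose the 8 fixed points C(19,8) = 75582, derange the rest: !11 = Σ_{j=0}^{11} (-1)^j·11!/j! = 39916800 - 39916800 + 19958400 - 6652800 + 1663200 - 332640 + 55440 - 7920 + 990 - 110 + 11 - 1 = 14684570. Product = 75582 × 14684570 = 1109889169740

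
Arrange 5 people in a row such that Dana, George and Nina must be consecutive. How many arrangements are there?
Treat the 3 as one block: (5-3+1)! × 3! = 6 × 6 = 36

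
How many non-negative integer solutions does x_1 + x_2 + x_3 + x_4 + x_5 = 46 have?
C(46+5-1, 5-1) = C(50, 4) = 230300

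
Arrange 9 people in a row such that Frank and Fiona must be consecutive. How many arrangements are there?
Treat the 2 as one block: (9-2+1)! × 2! = 40320 × 2 = 80640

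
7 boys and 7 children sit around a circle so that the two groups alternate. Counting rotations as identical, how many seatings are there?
Fix one of the boys: (7-1)! ways for the remaining boys, × 7! ways for the children = 720 × 5040 = 3628800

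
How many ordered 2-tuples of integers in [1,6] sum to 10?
Coefficient of x^10 in (x + x² + ... + x^6)^2. By inclusion-exclusion on dice exceeding 6: Σ_j (-1)^j C(2,j)·C(10-1-6j, 1) = C(2,0)·C(9,1) - C(2,1)·C(3,1) = 1·9 - 2·3 = 3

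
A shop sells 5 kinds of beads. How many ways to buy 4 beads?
C(4+5-1, 5-1) = C(8, 4) = 70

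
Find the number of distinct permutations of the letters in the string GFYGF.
5! / (2! × 2! × 1!) = 30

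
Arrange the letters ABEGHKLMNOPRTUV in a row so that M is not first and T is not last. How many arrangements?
By inclusion-exclusion: 15! - 2×(15-1)! + (15-2)! = 1307674368000 - 174356582400 + 6227020800 = 1139544806400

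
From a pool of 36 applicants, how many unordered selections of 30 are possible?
C(36,30) = 36!/(30!×6!) = 1947792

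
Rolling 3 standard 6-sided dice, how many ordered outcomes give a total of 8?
Coefficient of x^8 in (x + x² + ... + x^6)^3. By inclusion-exclusion on dice exceeding 6: Σ_j (-1)^j C(3,j)·C(8-1-6j, 2) = C(3,0)·C(7,2) = 1·21 = 21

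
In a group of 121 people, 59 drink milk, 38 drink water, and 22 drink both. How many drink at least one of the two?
|A∪B| = |A| + |B| - |A∩B| = 59 + 38 - 22 = 75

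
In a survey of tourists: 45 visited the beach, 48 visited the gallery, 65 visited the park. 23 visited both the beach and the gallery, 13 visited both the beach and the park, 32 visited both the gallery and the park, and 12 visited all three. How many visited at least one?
|A∪B∪C| = 45+48+65-23-13-32+12 = 102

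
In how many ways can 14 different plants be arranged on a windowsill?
14! = 87178291200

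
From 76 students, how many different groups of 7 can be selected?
C(76,7) = 76!/(7!×69!) = 2186189400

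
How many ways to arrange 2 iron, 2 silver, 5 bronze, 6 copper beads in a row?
15! / (2! × 2! × 5! × 6!) = 3783780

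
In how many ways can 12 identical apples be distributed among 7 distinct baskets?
C(12+7-1, 7-1) = C(18, 6) = 18564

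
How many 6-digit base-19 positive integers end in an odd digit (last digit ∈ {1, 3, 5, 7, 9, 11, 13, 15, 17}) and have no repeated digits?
Last∈{1,3,5,7,9,11,13,15,17}. Last=0: 0. Last nonzero: 9×17×P(17,4) = 8739360. Total = 8739360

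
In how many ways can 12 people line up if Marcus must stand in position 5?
Fix one position: (12-1)! = 39916800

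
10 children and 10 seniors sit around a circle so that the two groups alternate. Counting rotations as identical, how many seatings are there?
Fix one of the children: (10-1)! ways for the remaining children, × 10! ways for the seniors = 362880 × 3628800 = 1316818944000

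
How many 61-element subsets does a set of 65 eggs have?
C(65,61) = 65!/(61!×4!) = 677040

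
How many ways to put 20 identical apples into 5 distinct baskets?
C(20+5-1, 5-1) = C(24, 4) = 10626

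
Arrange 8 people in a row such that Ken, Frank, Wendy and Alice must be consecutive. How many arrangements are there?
Treat the 4 as one block: (8-4+1)! × 4! = 120 × 24 = 2880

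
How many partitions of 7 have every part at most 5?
Let r_j(i) = number of partitions of i into parts ≤ j, for i = 0..7. r_1(i) = 1 for all i; r_j(i) = r_{j-1}(i) + r_j(i-j). Rows j = 2..5: ≤2: 1 1 2 2 3 3 4 4; ≤3: 1 1 2 3 4 5 7 8; ≤4: 1 1 2 3 5 6 9 11; ≤5: 1 1 2 3 5 7 10 13. r_5(7) = 13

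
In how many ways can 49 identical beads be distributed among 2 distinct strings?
C(49+2-1, 2-1) = C(50, 1) = 50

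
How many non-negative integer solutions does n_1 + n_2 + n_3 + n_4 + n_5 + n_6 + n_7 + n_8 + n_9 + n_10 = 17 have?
C(17+10-1, 10-1) = C(26, 9) = 3124550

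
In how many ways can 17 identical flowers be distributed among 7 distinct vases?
C(17+7-1, 7-1) = C(23, 6) = 100947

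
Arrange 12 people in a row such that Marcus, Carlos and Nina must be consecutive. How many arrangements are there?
Treat the 3 as one block: (12-3+1)! × 3! = 3628800 × 6 = 21772800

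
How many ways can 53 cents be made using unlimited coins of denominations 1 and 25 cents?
Coefficient of x^53 in 1/(1-x^1) · 1/(1-x^25). Use j coins of 25 for j = 0..⌊53/25⌋ = 2, the rest in 1s: 2 + 1 = 3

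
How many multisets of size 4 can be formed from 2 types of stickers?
C(4+2-1, 2-1) = C(5, 1) = 5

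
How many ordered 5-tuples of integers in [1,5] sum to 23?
Coefficient of x^23 in (x + x² + ... + x^5)^5. By inclusion-exclusion on dice exceeding 5: Σ_j (-1)^j C(5,j)·C(23-1-5j, 4) = C(5,0)·C(22,4) - C(5,1)·C(17,4) + C(5,2)·C(12,4) - C(5,3)·C(7,4) = 1·7315 - 5·2380 + 10·495 - 10·35 = 15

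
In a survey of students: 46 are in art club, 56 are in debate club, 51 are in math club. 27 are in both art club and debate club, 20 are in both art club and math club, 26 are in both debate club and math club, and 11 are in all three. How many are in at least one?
|A∪B∪C| = 46+56+51-27-20-26+11 = 91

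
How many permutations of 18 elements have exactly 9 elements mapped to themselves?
Choose the 9 fixed points C(18,9) = 48620, derange the rest: !9 = Σ_{j=0}^{9} (-1)^j·9!/j! = 362880 - 362880 + 181440 - 60480 + 15120 - 3024 + 504 - 72 + 9 - 1 = 133496. Product = 48620 × 133496 = 6490575520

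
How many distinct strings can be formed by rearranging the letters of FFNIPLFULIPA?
12! / (1! × 2! × 2! × 2! × 1! × 1! × 3!) = 9979200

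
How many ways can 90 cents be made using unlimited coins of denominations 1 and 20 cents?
Coefficient of x^90 in 1/(1-x^1) · 1/(1-x^20). Use j coins of 20 for j = 0..⌊90/20⌋ = 4, the rest in 1s: 4 + 1 = 5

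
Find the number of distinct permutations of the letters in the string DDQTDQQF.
8! / (3! × 3! × 1! × 1!) = 1120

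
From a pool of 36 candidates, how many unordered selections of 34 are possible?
C(36,34) = 36!/(34!×2!) = 630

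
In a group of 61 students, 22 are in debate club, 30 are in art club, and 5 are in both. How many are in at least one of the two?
|A∪B| = |A| + |B| - |A∩B| = 22 + 30 - 5 = 47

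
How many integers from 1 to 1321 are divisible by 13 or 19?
⌊1321/13⌋ + ⌊1321/19⌋ - ⌊1321/247⌋ = 101 + 69 - 5 = 165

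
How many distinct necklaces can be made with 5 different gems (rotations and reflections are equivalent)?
(5-1)!/2 = 24/2 = 12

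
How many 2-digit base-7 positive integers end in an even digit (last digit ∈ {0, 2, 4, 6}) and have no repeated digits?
Last∈{0,2,4,6}. Last=0: 6. Last nonzero: 3×5×P(5,0) = 15. Total = 21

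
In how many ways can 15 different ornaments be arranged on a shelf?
15! = 1307674368000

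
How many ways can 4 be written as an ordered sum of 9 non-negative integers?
C(4+9-1, 9-1) = C(12, 8) = 495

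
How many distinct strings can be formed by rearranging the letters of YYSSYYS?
7! / (3! × 4!) = 35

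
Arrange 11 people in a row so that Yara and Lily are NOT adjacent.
Total - adjacent = 11! - (11-1)!×2 = 39916800 - 7257600 = 32659200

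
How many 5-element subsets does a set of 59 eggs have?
C(59,5) = 59!/(5!×54!) = 5006386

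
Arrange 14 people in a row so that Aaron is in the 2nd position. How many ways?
Fix one position: (14-1)! = 6227020800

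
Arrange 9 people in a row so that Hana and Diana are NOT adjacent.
Total - adjacent = 9! - (9-1)!×2 = 362880 - 80640 = 282240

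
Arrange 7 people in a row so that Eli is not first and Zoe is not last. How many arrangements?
By inclusion-exclusion: 7! - 2×(7-1)! + (7-2)! = 5040 - 1440 + 120 = 3720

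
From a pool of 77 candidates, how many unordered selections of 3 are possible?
C(77,3) = 77!/(3!×74!) = 73150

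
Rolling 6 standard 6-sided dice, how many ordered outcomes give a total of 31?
Coefficient of x^31 in (x + x² + ... + x^6)^6. By inclusion-exclusion on dice exceeding 6: Σ_j (-1)^j C(6,j)·C(31-1-6j, 5) = C(6,0)·C(30,5) - C(6,1)·C(24,5) + C(6,2)·C(18,5) - C(6,3)·C(12,5) + C(6,4)·C(6,5) = 1·142506 - 6·42504 + 15·8568 - 20·792 + 15·6 = 252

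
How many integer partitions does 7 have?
Pentagonal recurrence p(n) = p(n-1) + p(n-2) - p(n-5) - p(n-7) + p(n-12) + p(n-15) - ... gives p(0..6) = 1, 1, 2, 3, 5, 7, 11. p(7) = p(6) + p(5) - p(2) - p(0) = 11 + 7 - 2 - 1 = 15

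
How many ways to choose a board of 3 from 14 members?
C(14,3) = 14!/(3!×11!) = 364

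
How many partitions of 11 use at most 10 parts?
By conjugation, equals partitions of 11 into parts ≤ 10. Let r_j(i) = number of partitions of i into parts ≤ j, for i = 0..11. r_1(i) = 1 for all i; r_j(i) = r_{j-1}(i) + r_j(i-j). Rows j = 2..10: ≤2: 1 1 2 2 3 3 4 4 5 5 6 6; ≤3: 1 1 2 3 4 5 7 8 10 12 14 16; ≤4: 1 1 2 3 5 6 9 11 15 18 23 27; ≤5: 1 1 2 3 5 7 10 13 18 23 30 37; ≤6: 1 1 2 3 5 7 11 14 20 26 35 44; ≤7: 1 1 2 3 5 7 11 15 21 28 38 49; ≤8: 1 1 2 3 5 7 11 15 22 29 40 52; ≤9: 1 1 2 3 5 7 11 15 22 30 41 54; ≤10: 1 1 2 3 5 7 11 15 22 30 42 55. r_10(11) = 55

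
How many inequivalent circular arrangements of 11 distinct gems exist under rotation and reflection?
(11-1)!/2 = 3628800/2 = 1814400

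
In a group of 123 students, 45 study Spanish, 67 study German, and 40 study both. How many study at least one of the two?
|A∪B| = |A| + |B| - |A∩B| = 45 + 67 - 40 = 72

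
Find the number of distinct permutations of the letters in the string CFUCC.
5! / (1! × 3! × 1!) = 20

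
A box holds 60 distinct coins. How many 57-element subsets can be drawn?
C(60,57) = 60!/(57!×3!) = 34220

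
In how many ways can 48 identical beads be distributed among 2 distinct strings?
C(48+2-1, 2-1) = C(49, 1) = 49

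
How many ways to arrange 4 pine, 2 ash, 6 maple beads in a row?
12! / (4! × 2! × 6!) = 13860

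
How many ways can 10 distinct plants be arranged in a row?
10! = 3628800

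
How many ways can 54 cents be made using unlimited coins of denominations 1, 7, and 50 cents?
Coefficient of x^54 in 1/(1-x^1) · 1/(1-x^7) · 1/(1-x^50). Case on j = number of 50-cent coins (j = 0..1); remainder r = 54 - 50j is made from {1,7} in ⌊r/7⌋+1 ways. r = 54, 4 → 8 + 1 = 9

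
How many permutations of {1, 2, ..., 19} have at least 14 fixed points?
Exactly j fixed points: C(19,j)·!(19-j); sum over j ≥ 14 (derangement numbers via !m = (m-1)·(!(m-1) + !(m-2)): !0..!5 = 1, 0, 1, 2, 9, 44). Σ_{j=14}^{19} C(19,j)·!(19-j) = C(19,14)·!5 + C(19,15)·!4 + C(19,16)·!3 + C(19,17)·!2 + C(19,18)·!1 + C(19,19)·!0 = 11628·44 + 3876·9 + 969·2 + 171·1 + 19·0 + 1·1 = 548626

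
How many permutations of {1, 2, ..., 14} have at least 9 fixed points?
Exactly j fixed points: C(14,j)·!(14-j); sum over j ≥ 9 (derangement numbers via !m = (m-1)·(!(m-1) + !(m-2)): !0..!5 = 1, 0, 1, 2, 9, 44). Σ_{j=9}^{14} C(14,j)·!(14-j) = C(14,9)·!5 + C(14,10)·!4 + C(14,11)·!3 + C(14,12)·!2 + C(14,13)·!1 + C(14,14)·!0 = 2002·44 + 1001·9 + 364·2 + 91·1 + 14·0 + 1·1 = 97917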